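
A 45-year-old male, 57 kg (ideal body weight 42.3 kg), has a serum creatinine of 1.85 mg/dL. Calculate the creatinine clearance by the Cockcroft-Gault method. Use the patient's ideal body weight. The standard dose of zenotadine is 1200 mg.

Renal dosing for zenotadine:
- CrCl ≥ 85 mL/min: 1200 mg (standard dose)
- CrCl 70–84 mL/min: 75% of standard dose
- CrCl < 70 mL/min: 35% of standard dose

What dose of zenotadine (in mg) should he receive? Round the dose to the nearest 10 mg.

CrCl = (140 − 45) × 42.3 / (72 × 1.85) = 4018.5 / 133.20 ≈ 30.2 mL/min
CrCl ≈ 30 mL/min → bracket < 70 mL/min.
35% of 1200 mg = 420 mg

420 mg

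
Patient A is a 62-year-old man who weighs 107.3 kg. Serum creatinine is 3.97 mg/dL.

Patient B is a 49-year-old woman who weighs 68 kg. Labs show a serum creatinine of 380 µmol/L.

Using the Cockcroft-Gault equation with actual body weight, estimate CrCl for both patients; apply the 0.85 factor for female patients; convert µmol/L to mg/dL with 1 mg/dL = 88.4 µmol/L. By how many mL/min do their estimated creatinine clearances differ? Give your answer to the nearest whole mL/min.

Patient A: CrCl = (140 − 62) × 107.3 / (72 × 3.97) = 8369.4 / 285.84 ≈ 29.3 mL/min
Patient B: SCr = 380 / 88.4 = 4.299 mg/dL
Patient B: CrCl = (140 − 49) × 68 / (72 × 4.299) × 0.85 = 6188.0 / 309.53 × 0.85 ≈ 17.0 mL/min
|29.3 − 17.0| = 12.3 mL/min

12 mL/min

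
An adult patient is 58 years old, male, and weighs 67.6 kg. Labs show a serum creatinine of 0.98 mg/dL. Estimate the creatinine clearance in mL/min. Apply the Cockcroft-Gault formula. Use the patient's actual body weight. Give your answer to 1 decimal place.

78.6 mL/min

CrCl = (140 − 58) × 67.6 / (72 × 0.98) = 5543.2 / 70.56 ≈ 78.6 mL/min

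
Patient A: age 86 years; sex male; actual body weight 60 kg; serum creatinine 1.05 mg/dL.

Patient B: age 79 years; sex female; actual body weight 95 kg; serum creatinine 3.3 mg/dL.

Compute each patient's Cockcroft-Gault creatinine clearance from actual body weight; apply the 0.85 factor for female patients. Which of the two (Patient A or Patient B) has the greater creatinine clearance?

Patient A: CrCl = (140 − 86) × 60 / (72 × 1.05) = 3240.0 / 75.60 ≈ 42.9 mL/min
Patient B: CrCl = (140 − 79) × 95 / (72 × 3.3) × 0.85 = 5795.0 / 237.60 × 0.85 ≈ 20.7 mL/min
42.9 vs 20.7 mL/min → Patient A is higher.

Patient A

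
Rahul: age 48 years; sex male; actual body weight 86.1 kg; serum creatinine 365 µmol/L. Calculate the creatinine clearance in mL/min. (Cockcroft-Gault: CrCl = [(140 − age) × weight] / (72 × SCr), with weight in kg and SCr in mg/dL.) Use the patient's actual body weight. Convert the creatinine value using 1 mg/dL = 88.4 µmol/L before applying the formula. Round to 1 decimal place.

SCr = 365 / 88.4 = 4.129 mg/dL
CrCl = (140 − 48) × 86.1 / (72 × 4.129) = 7921.2 / 297.29 ≈ 26.6 mL/min

26.6 mL/min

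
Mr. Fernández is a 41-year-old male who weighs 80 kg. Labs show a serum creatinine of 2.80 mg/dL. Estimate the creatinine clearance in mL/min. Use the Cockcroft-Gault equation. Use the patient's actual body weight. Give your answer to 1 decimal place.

39.3 mL/min

CrCl = (140 − 41) × 80 / (72 × 2.8) = 7920.0 / 201.60 ≈ 39.3 mL/min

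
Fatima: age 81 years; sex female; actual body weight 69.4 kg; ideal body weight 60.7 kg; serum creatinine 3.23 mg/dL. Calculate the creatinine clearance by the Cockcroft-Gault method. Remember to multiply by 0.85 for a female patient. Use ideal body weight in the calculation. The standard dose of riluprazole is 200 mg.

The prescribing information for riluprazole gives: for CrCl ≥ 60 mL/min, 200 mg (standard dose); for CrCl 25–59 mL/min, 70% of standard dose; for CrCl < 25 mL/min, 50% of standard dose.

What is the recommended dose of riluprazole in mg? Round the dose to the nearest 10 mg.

CrCl = (140 − 81) × 60.7 / (72 × 3.23) × 0.85 = 3581.3 / 232.56 × 0.85 ≈ 13.1 mL/min
CrCl ≈ 13 mL/min → bracket < 25 mL/min.
50% of 200 mg = 100 mg

100 mg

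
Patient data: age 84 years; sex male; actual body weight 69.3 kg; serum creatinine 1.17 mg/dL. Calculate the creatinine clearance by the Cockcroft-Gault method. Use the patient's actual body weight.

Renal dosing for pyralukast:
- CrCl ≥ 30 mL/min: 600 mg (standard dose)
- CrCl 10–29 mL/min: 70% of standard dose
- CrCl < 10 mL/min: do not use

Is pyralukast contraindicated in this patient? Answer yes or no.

no

CrCl = (140 − 84) × 69.3 / (72 × 1.17) = 3880.8 / 84.24 ≈ 46.1 mL/min
CrCl ≈ 46 mL/min, which is ≥ 10 mL/min.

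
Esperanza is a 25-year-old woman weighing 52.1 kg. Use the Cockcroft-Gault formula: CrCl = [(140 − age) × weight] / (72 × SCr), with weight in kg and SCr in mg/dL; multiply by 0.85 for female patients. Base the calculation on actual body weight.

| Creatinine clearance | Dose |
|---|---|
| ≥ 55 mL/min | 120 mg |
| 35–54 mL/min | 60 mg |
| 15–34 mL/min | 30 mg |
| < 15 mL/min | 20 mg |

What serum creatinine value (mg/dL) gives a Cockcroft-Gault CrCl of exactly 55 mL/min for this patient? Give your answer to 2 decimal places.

1.29 mg/dL

Standard dose requires CrCl ≥ 55 mL/min.
Set (140 − 25) × 52.1 × 0.85 / (72 × SCr) = 55
SCr = (140 − 25) × 52.1 × 0.85 / (72 × 55) = 1.286 mg/dL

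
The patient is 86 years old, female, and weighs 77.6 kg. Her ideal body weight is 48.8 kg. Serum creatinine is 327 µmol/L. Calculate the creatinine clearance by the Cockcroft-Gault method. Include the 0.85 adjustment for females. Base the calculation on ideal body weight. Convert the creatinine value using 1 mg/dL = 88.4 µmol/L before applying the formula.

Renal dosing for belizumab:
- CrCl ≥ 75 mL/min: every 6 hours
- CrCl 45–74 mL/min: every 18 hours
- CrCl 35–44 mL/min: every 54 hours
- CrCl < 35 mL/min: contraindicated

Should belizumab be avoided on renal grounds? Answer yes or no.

yes

SCr = 327 / 88.4 = 3.699 mg/dL
CrCl = (140 − 86) × 48.8 / (72 × 3.699) × 0.85 = 2635.2 / 266.33 × 0.85 ≈ 8.4 mL/min
CrCl ≈ 8 mL/min, which is < 35 mL/min.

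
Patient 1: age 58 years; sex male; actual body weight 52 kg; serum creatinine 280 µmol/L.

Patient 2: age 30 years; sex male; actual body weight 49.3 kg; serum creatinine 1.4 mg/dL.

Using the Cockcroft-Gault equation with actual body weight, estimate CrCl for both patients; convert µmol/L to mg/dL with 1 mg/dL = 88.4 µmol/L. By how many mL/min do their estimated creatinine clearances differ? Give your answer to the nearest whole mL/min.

35 mL/min

Patient 1: SCr = 280 / 88.4 = 3.167 mg/dL
Patient 1: CrCl = (140 − 58) × 52 / (72 × 3.167) = 4264.0 / 228.02 ≈ 18.7 mL/min
Patient 2: CrCl = (140 − 30) × 49.3 / (72 × 1.4) = 5423.0 / 100.80 ≈ 53.8 mL/min
|18.7 − 53.8| = 35.1 mL/min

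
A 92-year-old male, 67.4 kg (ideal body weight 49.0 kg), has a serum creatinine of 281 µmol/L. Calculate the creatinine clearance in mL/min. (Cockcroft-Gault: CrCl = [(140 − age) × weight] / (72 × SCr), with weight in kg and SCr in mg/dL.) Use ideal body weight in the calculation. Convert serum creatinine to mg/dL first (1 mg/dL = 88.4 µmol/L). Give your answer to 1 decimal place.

10.3 mL/min

SCr = 281 / 88.4 = 3.179 mg/dL
CrCl = (140 − 92) × 49 / (72 × 3.179) = 2352.0 / 228.89 ≈ 10.3 mL/min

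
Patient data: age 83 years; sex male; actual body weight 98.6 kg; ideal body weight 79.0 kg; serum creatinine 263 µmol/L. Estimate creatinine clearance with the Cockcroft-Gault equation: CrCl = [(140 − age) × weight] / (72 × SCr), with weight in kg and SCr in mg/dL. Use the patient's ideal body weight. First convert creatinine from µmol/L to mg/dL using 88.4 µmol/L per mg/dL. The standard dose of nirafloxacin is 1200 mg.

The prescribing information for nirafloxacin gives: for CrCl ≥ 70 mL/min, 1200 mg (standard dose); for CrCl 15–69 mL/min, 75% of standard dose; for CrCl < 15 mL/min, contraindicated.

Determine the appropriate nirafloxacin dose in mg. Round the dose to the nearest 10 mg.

SCr = 263 / 88.4 = 2.975 mg/dL
CrCl = (140 − 83) × 79 / (72 × 2.975) = 4503.0 / 214.20 ≈ 21.0 mL/min
CrCl ≈ 21 mL/min → bracket 15–69 mL/min.
75% of 1200 mg = 900 mg

900 mg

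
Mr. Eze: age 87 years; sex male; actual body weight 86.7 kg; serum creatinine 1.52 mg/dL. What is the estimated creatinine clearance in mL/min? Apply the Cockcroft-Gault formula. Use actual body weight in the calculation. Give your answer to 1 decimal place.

CrCl = (140 − 87) × 86.7 / (72 × 1.52) = 4595.1 / 109.44 ≈ 42.0 mL/min

42.0 mL/min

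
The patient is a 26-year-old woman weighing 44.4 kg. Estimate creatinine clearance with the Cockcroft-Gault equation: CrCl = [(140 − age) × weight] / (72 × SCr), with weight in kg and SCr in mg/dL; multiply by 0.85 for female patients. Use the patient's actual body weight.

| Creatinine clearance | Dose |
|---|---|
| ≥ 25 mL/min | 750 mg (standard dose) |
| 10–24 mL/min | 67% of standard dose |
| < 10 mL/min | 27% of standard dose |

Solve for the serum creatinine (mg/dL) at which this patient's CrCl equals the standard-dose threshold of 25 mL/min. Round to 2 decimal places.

2.39 mg/dL

Standard dose requires CrCl ≥ 25 mL/min.
Set (140 − 26) × 44.4 × 0.85 / (72 × SCr) = 25
SCr = (140 − 26) × 44.4 × 0.85 / (72 × 25) = 2.390 mg/dL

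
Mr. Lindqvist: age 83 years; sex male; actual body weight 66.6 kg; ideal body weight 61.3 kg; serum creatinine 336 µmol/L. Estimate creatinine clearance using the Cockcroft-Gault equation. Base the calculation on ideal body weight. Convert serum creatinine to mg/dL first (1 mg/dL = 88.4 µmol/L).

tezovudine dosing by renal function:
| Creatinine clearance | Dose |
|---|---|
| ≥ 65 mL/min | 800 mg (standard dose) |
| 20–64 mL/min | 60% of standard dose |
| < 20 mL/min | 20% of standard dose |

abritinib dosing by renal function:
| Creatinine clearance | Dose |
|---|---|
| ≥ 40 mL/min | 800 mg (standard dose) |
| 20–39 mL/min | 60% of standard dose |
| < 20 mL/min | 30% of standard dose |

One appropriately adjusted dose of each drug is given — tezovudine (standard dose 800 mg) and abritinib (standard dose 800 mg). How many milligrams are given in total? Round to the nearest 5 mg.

400 mg

SCr = 336 / 88.4 = 3.801 mg/dL
CrCl = (140 − 83) × 61.3 / (72 × 3.801) = 3494.1 / 273.67 ≈ 12.8 mL/min
CrCl ≈ 13 mL/min.
tezovudine: < 20 mL/min → 20% of 800 mg = 160 mg.
abritinib: < 20 mL/min → 30% of 800 mg = 240 mg.
Total = 160 + 240 = 400 mg.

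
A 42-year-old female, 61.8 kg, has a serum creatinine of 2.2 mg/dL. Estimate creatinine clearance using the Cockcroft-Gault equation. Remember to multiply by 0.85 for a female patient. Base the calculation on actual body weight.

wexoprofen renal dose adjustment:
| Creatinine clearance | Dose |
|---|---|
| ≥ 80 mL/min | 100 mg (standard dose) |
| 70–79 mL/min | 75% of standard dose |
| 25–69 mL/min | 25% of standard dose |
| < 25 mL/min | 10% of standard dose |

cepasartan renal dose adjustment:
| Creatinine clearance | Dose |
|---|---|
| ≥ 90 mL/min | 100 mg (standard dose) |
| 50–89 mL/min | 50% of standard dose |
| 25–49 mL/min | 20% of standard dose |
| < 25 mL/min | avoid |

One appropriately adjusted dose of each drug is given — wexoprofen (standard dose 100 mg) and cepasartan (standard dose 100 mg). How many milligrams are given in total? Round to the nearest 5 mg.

45 mg

CrCl = (140 − 42) × 61.8 / (72 × 2.2) × 0.85 = 6056.4 / 158.40 × 0.85 ≈ 32.5 mL/min
CrCl ≈ 32 mL/min.
wexoprofen: 25–69 mL/min → 25% of 100 mg = 25 mg.
cepasartan: 25–49 mL/min → 20% of 100 mg = 20 mg.
Total = 25 + 20 = 45 mg.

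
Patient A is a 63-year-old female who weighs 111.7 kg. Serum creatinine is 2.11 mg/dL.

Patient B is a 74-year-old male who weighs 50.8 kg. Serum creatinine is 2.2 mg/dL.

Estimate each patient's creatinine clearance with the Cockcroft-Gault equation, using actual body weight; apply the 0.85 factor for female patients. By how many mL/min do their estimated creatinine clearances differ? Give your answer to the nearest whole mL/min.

Patient A: CrCl = (140 − 63) × 111.7 / (72 × 2.11) × 0.85 = 8600.9 / 151.92 × 0.85 ≈ 48.1 mL/min
Patient B: CrCl = (140 − 74) × 50.8 / (72 × 2.2) = 3352.8 / 158.40 ≈ 21.2 mL/min
|48.1 − 21.2| = 26.9 mL/min

27 mL/min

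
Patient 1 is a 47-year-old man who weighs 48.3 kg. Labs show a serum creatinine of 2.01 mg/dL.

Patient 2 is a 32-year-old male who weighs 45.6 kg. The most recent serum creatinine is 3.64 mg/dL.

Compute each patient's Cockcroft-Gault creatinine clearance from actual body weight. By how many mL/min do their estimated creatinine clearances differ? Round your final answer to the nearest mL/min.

12 mL/min

Patient 1: CrCl = (140 − 47) × 48.3 / (72 × 2.01) = 4491.9 / 144.72 ≈ 31.0 mL/min
Patient 2: CrCl = (140 − 32) × 45.6 / (72 × 3.64) = 4924.8 / 262.08 ≈ 18.8 mL/min
|31.0 − 18.8| = 12.2 mL/min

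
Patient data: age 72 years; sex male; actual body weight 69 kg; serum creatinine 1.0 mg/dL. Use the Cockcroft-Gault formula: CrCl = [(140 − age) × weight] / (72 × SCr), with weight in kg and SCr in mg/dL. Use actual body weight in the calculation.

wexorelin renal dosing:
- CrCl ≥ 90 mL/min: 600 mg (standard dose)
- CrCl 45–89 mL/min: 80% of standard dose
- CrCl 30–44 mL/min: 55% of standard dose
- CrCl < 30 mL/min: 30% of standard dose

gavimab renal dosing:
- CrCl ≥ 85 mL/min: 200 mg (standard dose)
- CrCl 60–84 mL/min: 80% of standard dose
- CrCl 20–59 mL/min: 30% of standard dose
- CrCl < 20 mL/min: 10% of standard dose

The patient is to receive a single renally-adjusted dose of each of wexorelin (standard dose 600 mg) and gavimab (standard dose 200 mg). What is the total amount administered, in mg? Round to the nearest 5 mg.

CrCl = (140 − 72) × 69 / (72 × 1) = 4692.0 / 72.00 ≈ 65.2 mL/min
CrCl ≈ 65 mL/min.
wexorelin: 45–89 mL/min → 80% of 600 mg = 480 mg.
gavimab: 60–84 mL/min → 80% of 200 mg = 160 mg.
Total = 480 + 160 = 640 mg.

640 mg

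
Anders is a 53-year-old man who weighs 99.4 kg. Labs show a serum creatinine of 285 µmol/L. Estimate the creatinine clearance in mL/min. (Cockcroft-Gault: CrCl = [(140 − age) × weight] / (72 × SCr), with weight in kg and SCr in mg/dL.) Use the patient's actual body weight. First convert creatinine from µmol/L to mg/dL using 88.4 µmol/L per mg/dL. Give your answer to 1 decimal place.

37.3 mL/min

SCr = 285 / 88.4 = 3.224 mg/dL
CrCl = (140 − 53) × 99.4 / (72 × 3.224) = 8647.8 / 232.13 ≈ 37.3 mL/min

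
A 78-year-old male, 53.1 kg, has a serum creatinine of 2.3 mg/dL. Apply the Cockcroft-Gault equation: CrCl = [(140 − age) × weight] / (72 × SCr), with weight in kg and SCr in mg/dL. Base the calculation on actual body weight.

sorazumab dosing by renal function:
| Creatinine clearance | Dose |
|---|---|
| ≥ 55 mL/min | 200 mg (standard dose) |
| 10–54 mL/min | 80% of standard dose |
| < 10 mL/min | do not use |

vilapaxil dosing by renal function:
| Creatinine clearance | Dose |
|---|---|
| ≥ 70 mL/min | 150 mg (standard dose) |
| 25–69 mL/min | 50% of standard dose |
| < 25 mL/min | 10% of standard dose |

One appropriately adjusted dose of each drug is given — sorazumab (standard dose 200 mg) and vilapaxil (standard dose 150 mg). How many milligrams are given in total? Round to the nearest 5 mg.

175 mg

CrCl = (140 − 78) × 53.1 / (72 × 2.3) = 3292.2 / 165.60 ≈ 19.9 mL/min
CrCl ≈ 20 mL/min.
sorazumab: 10–54 mL/min → 80% of 200 mg = 160 mg.
vilapaxil: < 25 mL/min → 10% of 150 mg = 15 mg.
Total = 160 + 15 = 175 mg.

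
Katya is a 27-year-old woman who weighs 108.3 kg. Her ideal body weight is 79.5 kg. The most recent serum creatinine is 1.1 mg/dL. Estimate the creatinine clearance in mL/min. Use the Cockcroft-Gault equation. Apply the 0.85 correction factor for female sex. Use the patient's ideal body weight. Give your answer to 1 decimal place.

CrCl = (140 − 27) × 79.5 / (72 × 1.1) × 0.85 = 8983.5 / 79.20 × 0.85 ≈ 96.4 mL/min

96.4 mL/min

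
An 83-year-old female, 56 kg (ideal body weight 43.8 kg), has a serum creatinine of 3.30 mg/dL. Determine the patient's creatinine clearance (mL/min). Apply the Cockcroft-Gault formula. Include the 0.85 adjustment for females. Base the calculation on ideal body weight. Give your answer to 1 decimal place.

CrCl = (140 − 83) × 43.8 / (72 × 3.3) × 0.85 = 2496.6 / 237.60 × 0.85 ≈ 8.9 mL/min

8.9 mL/min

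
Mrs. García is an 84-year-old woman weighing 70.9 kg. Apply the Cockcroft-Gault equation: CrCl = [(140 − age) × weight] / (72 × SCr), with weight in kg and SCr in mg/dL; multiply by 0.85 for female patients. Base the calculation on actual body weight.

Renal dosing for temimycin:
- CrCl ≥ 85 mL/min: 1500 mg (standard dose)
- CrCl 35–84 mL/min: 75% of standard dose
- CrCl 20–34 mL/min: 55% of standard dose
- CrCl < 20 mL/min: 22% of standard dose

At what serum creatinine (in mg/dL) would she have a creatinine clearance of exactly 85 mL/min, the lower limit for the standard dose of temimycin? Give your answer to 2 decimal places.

0.55 mg/dL

Standard dose requires CrCl ≥ 85 mL/min.
Set (140 − 84) × 70.9 × 0.85 / (72 × SCr) = 85
SCr = (140 − 84) × 70.9 × 0.85 / (72 × 85) = 0.551 mg/dL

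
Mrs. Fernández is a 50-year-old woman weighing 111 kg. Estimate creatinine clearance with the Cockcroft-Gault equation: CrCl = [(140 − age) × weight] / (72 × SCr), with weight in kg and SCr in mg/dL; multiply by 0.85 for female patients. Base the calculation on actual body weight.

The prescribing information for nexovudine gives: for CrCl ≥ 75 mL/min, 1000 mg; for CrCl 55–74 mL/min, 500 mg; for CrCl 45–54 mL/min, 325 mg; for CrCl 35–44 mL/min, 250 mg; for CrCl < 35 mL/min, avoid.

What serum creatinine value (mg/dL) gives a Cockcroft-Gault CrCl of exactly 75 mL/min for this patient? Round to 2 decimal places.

Standard dose requires CrCl ≥ 75 mL/min.
Set (140 − 50) × 111 × 0.85 / (72 × SCr) = 75
SCr = (140 − 50) × 111 × 0.85 / (72 × 75) = 1.573 mg/dL

1.57 mg/dL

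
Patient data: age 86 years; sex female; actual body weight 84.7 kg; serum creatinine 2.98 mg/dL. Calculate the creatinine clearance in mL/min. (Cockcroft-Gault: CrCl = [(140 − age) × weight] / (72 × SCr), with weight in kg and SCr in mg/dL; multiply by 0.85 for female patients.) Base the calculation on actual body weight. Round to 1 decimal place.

CrCl = (140 − 86) × 84.7 / (72 × 2.98) × 0.85 = 4573.8 / 214.56 × 0.85 ≈ 18.1 mL/min

18.1 mL/min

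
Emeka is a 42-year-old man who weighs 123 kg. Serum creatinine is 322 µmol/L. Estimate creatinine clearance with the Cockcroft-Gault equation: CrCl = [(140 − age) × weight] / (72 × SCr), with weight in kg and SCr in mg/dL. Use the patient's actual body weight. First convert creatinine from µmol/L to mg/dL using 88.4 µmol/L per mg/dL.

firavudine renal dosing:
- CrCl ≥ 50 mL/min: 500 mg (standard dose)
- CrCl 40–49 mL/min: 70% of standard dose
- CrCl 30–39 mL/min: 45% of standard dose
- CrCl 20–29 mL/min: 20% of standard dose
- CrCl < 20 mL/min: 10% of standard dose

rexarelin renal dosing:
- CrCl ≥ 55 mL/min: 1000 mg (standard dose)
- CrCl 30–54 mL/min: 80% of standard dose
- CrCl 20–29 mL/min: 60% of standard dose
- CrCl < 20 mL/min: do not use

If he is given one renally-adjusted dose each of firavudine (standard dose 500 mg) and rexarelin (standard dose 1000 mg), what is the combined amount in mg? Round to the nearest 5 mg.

1150 mg

SCr = 322 / 88.4 = 3.643 mg/dL
CrCl = (140 − 42) × 123 / (72 × 3.643) = 12054.0 / 262.30 ≈ 46.0 mL/min
CrCl ≈ 46 mL/min.
firavudine: 40–49 mL/min → 70% of 500 mg = 350 mg.
rexarelin: 30–54 mL/min → 80% of 1000 mg = 800 mg.
Total = 350 + 800 = 1150 mg.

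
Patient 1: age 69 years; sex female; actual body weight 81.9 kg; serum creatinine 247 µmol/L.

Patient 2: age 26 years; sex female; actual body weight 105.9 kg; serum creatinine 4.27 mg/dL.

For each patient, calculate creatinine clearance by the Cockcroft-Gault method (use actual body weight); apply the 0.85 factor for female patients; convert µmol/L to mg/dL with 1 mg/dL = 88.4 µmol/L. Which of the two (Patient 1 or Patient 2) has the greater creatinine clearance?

Patient 2

Patient 1: SCr = 247 / 88.4 = 2.794 mg/dL
Patient 1: CrCl = (140 − 69) × 81.9 / (72 × 2.794) × 0.85 = 5814.9 / 201.17 × 0.85 ≈ 24.6 mL/min
Patient 2: CrCl = (140 − 26) × 105.9 / (72 × 4.27) × 0.85 = 12072.6 / 307.44 × 0.85 ≈ 33.4 mL/min
24.6 vs 33.4 mL/min → Patient 2 is higher.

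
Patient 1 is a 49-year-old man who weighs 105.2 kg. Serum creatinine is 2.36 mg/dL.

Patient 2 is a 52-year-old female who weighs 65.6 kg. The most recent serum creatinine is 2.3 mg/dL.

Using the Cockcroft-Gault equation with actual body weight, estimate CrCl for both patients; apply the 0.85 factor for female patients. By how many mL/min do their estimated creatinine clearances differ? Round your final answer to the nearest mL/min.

27 mL/min

Patient 1: CrCl = (140 − 49) × 105.2 / (72 × 2.36) = 9573.2 / 169.92 ≈ 56.3 mL/min
Patient 2: CrCl = (140 − 52) × 65.6 / (72 × 2.3) × 0.85 = 5772.8 / 165.60 × 0.85 ≈ 29.6 mL/min
|56.3 − 29.6| = 26.7 mL/min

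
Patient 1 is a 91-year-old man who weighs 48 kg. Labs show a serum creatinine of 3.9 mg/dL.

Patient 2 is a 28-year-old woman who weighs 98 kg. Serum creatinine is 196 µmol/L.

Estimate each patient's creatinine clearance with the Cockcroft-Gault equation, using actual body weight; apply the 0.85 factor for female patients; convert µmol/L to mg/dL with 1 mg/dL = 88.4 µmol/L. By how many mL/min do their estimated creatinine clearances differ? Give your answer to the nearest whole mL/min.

50 mL/min

Patient 1: CrCl = (140 − 91) × 48 / (72 × 3.9) = 2352.0 / 280.80 ≈ 8.4 mL/min
Patient 2: SCr = 196 / 88.4 = 2.217 mg/dL
Patient 2: CrCl = (140 − 28) × 98 / (72 × 2.217) × 0.85 = 10976.0 / 159.62 × 0.85 ≈ 58.4 mL/min
|8.4 − 58.4| = 50.0 mL/min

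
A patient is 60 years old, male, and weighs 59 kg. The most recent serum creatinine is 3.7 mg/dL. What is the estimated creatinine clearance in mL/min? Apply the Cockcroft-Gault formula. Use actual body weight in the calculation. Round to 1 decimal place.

CrCl = (140 − 60) × 59 / (72 × 3.7) = 4720.0 / 266.40 ≈ 17.7 mL/min

17.7 mL/min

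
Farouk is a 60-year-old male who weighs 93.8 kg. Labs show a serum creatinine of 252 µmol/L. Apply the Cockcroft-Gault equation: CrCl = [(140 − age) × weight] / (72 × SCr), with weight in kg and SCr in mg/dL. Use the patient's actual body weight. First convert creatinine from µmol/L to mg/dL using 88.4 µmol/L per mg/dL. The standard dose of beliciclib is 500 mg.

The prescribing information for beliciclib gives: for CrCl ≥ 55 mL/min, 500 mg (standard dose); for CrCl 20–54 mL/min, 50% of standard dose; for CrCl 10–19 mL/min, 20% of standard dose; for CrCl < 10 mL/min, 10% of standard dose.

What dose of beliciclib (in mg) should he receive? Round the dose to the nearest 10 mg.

250 mg

SCr = 252 / 88.4 = 2.851 mg/dL
CrCl = (140 − 60) × 93.8 / (72 × 2.851) = 7504.0 / 205.27 ≈ 36.6 mL/min
CrCl ≈ 37 mL/min → bracket 20–54 mL/min.
50% of 500 mg = 250 mg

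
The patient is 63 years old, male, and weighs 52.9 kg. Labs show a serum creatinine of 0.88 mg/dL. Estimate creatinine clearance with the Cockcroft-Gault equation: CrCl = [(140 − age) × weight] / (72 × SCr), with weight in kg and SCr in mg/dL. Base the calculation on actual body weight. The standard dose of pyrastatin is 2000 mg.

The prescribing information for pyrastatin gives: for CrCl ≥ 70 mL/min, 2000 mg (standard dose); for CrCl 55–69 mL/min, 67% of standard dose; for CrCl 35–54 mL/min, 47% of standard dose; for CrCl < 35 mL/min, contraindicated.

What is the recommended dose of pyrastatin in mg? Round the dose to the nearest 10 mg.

CrCl = (140 − 63) × 52.9 / (72 × 0.88) = 4073.3 / 63.36 ≈ 64.3 mL/min
CrCl ≈ 64 mL/min → bracket 55–69 mL/min.
67% of 2000 mg = 1340 mg

1340 mg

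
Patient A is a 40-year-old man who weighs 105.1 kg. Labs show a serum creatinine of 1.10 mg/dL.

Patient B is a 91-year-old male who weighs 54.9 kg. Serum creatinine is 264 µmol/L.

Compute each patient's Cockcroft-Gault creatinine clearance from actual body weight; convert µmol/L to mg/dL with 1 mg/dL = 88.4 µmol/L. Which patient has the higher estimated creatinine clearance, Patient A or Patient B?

Patient A

Patient A: CrCl = (140 − 40) × 105.1 / (72 × 1.1) = 10510.0 / 79.20 ≈ 132.7 mL/min
Patient B: SCr = 264 / 88.4 = 2.986 mg/dL
Patient B: CrCl = (140 − 91) × 54.9 / (72 × 2.986) = 2690.1 / 214.99 ≈ 12.5 mL/min
132.7 vs 12.5 mL/min → Patient A is higher.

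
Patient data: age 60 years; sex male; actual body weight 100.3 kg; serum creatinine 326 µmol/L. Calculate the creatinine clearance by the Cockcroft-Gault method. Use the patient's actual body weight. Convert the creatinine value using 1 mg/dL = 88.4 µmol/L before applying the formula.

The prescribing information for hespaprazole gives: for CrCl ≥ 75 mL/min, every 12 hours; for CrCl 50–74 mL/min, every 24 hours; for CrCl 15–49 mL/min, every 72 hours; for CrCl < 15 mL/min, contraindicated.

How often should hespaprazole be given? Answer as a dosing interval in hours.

SCr = 326 / 88.4 = 3.688 mg/dL
CrCl = (140 − 60) × 100.3 / (72 × 3.688) = 8024.0 / 265.54 ≈ 30.2 mL/min
CrCl ≈ 30 mL/min → bracket 15–49 mL/min → every 72 hours.

every 72 hours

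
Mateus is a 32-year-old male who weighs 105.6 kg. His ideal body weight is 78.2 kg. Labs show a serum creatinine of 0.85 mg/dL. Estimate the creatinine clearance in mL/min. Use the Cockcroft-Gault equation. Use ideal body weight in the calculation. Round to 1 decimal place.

138.0 mL/min

CrCl = (140 − 32) × 78.2 / (72 × 0.85) = 8445.6 / 61.20 ≈ 138.0 mL/min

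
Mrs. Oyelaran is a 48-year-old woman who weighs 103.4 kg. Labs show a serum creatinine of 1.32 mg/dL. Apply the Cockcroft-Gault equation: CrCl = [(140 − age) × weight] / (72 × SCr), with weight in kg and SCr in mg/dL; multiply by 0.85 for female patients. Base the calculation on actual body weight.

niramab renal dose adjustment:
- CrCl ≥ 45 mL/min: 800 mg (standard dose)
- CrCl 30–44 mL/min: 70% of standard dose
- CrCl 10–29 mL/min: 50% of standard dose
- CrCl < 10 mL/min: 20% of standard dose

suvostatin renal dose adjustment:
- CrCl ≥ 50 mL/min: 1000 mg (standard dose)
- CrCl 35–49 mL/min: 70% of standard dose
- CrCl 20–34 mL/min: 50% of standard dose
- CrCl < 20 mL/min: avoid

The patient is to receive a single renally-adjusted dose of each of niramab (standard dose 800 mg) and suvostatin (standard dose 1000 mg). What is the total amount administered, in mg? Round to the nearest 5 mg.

CrCl = (140 − 48) × 103.4 / (72 × 1.32) × 0.85 = 9512.8 / 95.04 × 0.85 ≈ 85.1 mL/min
CrCl ≈ 85 mL/min.
niramab: ≥ 45 mL/min → 100% of 800 mg = 800 mg.
suvostatin: ≥ 50 mL/min → 100% of 1000 mg = 1000 mg.
Total = 800 + 1000 = 1800 mg.

1800 mg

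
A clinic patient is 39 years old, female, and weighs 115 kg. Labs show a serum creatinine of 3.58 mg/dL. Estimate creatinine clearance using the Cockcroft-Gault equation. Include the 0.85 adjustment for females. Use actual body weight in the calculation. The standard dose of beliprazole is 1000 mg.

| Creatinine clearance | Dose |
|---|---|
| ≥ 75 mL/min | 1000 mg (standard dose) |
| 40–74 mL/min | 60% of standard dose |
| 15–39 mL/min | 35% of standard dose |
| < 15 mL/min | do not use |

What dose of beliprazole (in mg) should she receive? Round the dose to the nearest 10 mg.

CrCl = (140 − 39) × 115 / (72 × 3.58) × 0.85 = 11615.0 / 257.76 × 0.85 ≈ 38.3 mL/min
CrCl ≈ 38 mL/min → bracket 15–39 mL/min.
35% of 1000 mg = 350 mg

350 mg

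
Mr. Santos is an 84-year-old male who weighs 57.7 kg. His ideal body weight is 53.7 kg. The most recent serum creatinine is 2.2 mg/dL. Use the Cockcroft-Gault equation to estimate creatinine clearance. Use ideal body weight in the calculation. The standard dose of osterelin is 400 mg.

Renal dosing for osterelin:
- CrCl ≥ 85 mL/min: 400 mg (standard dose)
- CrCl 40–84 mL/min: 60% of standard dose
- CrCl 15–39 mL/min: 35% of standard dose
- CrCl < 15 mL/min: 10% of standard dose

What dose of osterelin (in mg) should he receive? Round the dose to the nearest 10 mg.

140 mg

CrCl = (140 − 84) × 53.7 / (72 × 2.2) = 3007.2 / 158.40 ≈ 19.0 mL/min
CrCl ≈ 19 mL/min → bracket 15–39 mL/min.
35% of 400 mg = 140 mg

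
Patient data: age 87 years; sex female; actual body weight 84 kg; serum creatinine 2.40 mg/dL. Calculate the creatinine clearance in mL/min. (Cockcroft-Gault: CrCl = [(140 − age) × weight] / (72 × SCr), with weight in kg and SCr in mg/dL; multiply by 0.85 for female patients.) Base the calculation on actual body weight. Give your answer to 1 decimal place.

21.9 mL/min

CrCl = (140 − 87) × 84 / (72 × 2.4) × 0.85 = 4452.0 / 172.80 × 0.85 ≈ 21.9 mL/min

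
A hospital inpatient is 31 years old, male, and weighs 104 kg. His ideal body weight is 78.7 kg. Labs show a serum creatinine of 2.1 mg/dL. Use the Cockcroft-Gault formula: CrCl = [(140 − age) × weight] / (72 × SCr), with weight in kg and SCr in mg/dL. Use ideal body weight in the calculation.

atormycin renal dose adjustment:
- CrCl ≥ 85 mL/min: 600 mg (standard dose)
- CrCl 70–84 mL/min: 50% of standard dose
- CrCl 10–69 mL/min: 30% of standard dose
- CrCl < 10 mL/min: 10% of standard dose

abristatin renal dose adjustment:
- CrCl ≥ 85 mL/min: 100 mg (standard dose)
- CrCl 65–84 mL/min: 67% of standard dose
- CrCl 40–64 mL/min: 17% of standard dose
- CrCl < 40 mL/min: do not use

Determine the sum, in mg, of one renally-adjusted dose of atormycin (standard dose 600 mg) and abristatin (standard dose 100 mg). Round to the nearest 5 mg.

195 mg

CrCl = (140 − 31) × 78.7 / (72 × 2.1) = 8578.3 / 151.20 ≈ 56.7 mL/min
CrCl ≈ 57 mL/min.
atormycin: 10–69 mL/min → 30% of 600 mg = 180 mg.
abristatin: 40–64 mL/min → 17% of 100 mg = 17 mg.
Total = 180 + 17 = 197 mg.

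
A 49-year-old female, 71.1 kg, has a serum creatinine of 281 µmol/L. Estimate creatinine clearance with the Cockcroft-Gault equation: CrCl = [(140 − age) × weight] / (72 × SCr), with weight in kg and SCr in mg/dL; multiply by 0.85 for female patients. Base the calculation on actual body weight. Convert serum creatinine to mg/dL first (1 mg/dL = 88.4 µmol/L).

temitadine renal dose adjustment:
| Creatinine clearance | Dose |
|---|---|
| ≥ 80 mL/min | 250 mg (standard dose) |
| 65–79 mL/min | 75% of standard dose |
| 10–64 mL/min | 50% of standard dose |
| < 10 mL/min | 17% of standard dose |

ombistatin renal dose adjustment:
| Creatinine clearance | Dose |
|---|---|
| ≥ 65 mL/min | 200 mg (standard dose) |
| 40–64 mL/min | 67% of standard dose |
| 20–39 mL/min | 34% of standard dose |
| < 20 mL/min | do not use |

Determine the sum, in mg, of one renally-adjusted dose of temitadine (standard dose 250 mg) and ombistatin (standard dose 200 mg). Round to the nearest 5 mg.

SCr = 281 / 88.4 = 3.179 mg/dL
CrCl = (140 − 49) × 71.1 / (72 × 3.179) × 0.85 = 6470.1 / 228.89 × 0.85 ≈ 24.0 mL/min
CrCl ≈ 24 mL/min.
temitadine: 10–64 mL/min → 50% of 250 mg = 125 mg.
ombistatin: 20–39 mL/min → 34% of 200 mg = 68 mg.
Total = 125 + 68 = 193 mg.

195 mg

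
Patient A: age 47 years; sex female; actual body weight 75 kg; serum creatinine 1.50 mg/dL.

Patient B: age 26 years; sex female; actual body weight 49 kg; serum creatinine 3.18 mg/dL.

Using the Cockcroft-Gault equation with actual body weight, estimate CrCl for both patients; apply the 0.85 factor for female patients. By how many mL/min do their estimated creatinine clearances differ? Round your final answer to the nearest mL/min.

34 mL/min

Patient A: CrCl = (140 − 47) × 75 / (72 × 1.5) × 0.85 = 6975.0 / 108.00 × 0.85 ≈ 54.9 mL/min
Patient B: CrCl = (140 − 26) × 49 / (72 × 3.18) × 0.85 = 5586.0 / 228.96 × 0.85 ≈ 20.7 mL/min
|54.9 − 20.7| = 34.2 mL/min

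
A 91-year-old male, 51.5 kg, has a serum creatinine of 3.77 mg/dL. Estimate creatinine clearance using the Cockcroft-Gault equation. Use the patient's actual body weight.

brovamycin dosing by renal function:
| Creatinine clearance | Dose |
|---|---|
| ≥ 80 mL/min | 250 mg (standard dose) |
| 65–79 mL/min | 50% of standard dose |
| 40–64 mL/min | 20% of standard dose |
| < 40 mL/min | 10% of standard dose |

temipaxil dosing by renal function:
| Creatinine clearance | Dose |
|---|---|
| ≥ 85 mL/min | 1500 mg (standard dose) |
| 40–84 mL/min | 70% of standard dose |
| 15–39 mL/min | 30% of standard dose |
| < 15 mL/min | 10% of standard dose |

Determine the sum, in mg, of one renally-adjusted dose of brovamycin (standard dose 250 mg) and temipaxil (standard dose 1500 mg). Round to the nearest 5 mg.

CrCl = (140 − 91) × 51.5 / (72 × 3.77) = 2523.5 / 271.44 ≈ 9.3 mL/min
CrCl ≈ 9 mL/min.
brovamycin: < 40 mL/min → 10% of 250 mg = 25 mg.
temipaxil: < 15 mL/min → 10% of 1500 mg = 150 mg.
Total = 25 + 150 = 175 mg.

175 mg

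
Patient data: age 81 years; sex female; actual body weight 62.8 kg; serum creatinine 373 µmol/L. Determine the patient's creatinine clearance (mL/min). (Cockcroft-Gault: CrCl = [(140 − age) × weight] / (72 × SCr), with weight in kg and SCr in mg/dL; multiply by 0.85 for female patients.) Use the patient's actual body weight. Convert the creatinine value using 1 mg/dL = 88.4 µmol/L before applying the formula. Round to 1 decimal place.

SCr = 373 / 88.4 = 4.219 mg/dL
CrCl = (140 − 81) × 62.8 / (72 × 4.219) × 0.85 = 3705.2 / 303.77 × 0.85 ≈ 10.4 mL/min

10.4 mL/min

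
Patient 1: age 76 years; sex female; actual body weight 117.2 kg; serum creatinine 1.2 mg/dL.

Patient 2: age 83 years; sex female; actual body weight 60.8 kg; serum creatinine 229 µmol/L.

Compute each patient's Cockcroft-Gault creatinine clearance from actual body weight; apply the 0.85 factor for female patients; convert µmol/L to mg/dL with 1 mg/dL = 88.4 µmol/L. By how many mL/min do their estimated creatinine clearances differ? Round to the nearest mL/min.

Patient 1: CrCl = (140 − 76) × 117.2 / (72 × 1.2) × 0.85 = 7500.8 / 86.40 × 0.85 ≈ 73.8 mL/min
Patient 2: SCr = 229 / 88.4 = 2.59 mg/dL
Patient 2: CrCl = (140 − 83) × 60.8 / (72 × 2.59) × 0.85 = 3465.6 / 186.48 × 0.85 ≈ 15.8 mL/min
|73.8 − 15.8| = 58.0 mL/min

58 mL/min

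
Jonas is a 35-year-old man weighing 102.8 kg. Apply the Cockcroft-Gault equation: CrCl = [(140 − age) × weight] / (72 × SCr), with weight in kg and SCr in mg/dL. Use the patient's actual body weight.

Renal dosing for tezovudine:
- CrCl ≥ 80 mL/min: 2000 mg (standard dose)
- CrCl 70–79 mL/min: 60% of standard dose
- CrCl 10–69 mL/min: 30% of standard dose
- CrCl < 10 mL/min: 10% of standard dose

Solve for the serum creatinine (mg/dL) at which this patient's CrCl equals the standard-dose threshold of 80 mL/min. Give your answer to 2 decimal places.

Standard dose requires CrCl ≥ 80 mL/min.
Set (140 − 35) × 102.8 / (72 × SCr) = 80
SCr = (140 − 35) × 102.8 / (72 × 80) = 1.874 mg/dL

1.87 mg/dL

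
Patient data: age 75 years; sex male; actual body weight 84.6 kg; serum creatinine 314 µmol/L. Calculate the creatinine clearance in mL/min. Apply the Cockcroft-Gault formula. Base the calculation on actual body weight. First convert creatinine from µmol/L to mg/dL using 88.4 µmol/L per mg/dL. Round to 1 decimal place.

SCr = 314 / 88.4 = 3.552 mg/dL
CrCl = (140 − 75) × 84.6 / (72 × 3.552) = 5499.0 / 255.74 ≈ 21.5 mL/min

21.5 mL/min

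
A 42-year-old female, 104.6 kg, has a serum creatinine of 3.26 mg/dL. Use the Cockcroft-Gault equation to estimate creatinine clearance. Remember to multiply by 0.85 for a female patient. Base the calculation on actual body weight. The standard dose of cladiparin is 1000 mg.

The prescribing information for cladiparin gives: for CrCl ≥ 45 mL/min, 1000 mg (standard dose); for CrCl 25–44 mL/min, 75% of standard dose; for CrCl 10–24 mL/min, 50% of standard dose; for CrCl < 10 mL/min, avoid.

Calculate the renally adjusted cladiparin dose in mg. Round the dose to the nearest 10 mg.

CrCl = (140 − 42) × 104.6 / (72 × 3.26) × 0.85 = 10250.8 / 234.72 × 0.85 ≈ 37.1 mL/min
CrCl ≈ 37 mL/min → bracket 25–44 mL/min.
75% of 1000 mg = 750 mg

750 mg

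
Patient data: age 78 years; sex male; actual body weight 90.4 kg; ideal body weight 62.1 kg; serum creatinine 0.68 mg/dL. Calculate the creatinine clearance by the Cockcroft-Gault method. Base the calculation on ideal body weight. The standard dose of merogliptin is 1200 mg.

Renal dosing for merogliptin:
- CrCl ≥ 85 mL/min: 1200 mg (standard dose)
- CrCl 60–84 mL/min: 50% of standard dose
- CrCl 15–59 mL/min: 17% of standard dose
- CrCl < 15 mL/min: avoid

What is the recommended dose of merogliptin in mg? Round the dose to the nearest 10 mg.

600 mg

CrCl = (140 − 78) × 62.1 / (72 × 0.68) = 3850.2 / 48.96 ≈ 78.6 mL/min
CrCl ≈ 79 mL/min → bracket 60–84 mL/min.
50% of 1200 mg = 600 mg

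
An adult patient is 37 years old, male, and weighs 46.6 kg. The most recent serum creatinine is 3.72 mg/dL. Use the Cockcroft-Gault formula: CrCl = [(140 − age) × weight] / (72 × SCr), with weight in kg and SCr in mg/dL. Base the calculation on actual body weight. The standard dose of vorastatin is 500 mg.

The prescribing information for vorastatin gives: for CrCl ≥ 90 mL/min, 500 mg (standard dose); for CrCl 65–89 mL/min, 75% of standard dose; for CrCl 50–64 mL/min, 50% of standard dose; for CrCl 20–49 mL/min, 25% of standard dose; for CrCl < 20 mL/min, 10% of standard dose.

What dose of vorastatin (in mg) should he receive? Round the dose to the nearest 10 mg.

50 mg

CrCl = (140 − 37) × 46.6 / (72 × 3.72) = 4799.8 / 267.84 ≈ 17.9 mL/min
CrCl ≈ 18 mL/min → bracket < 20 mL/min.
10% of 500 mg = 50 mg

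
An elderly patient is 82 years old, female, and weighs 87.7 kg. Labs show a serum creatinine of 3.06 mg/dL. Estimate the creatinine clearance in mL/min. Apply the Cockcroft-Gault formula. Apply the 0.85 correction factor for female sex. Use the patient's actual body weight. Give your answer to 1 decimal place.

19.6 mL/min

CrCl = (140 − 82) × 87.7 / (72 × 3.06) × 0.85 = 5086.6 / 220.32 × 0.85 ≈ 19.6 mL/min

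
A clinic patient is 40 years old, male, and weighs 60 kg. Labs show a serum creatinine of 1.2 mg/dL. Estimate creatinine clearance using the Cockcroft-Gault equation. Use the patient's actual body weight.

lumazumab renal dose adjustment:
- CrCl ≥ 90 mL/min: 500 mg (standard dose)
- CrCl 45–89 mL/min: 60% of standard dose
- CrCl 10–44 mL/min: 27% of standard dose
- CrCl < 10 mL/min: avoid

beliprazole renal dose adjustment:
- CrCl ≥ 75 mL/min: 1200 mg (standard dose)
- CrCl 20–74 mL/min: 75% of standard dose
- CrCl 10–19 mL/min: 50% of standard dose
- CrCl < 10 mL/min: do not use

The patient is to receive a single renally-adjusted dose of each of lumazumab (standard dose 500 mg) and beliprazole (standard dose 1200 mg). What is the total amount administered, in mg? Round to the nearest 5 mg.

1200 mg

CrCl = (140 − 40) × 60 / (72 × 1.2) = 6000.0 / 86.40 ≈ 69.4 mL/min
CrCl ≈ 69 mL/min.
lumazumab: 45–89 mL/min → 60% of 500 mg = 300 mg.
beliprazole: 20–74 mL/min → 75% of 1200 mg = 900 mg.
Total = 300 + 900 = 1200 mg.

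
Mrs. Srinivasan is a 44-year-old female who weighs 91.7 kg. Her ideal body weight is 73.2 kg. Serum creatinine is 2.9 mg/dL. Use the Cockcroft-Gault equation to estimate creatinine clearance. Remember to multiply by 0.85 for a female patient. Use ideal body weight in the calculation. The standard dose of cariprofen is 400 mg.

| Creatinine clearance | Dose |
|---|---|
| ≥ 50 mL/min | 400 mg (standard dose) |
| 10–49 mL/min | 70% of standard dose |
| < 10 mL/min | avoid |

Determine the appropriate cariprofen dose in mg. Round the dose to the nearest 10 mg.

280 mg

CrCl = (140 − 44) × 73.2 / (72 × 2.9) × 0.85 = 7027.2 / 208.80 × 0.85 ≈ 28.6 mL/min
CrCl ≈ 29 mL/min → bracket 10–49 mL/min.
70% of 400 mg = 280 mg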